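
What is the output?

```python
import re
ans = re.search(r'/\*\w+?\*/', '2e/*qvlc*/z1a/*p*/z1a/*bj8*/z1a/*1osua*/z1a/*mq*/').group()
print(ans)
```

Unlike `match`, `search` isn't anchored — it looks for the pattern anywhere in the string.
The match spans [2:10] → '/*qvlc*/'.

/*qvlc*/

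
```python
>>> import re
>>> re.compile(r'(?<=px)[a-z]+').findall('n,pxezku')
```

['ezku']

The lookaround is zero-width — it requires the adjacent text to match without consuming it, so the asserted text isn't part of the match.
Scanning left to right: at [4:8] → 'ezku'.
With no groups in the pattern, `findall` gives back each whole match — 1 here.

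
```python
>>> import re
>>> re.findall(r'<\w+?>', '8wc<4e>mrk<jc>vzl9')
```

['<4e>', '<jc>']

Scanning left to right: at [3:7] → '<4e>'; at [10:14] → '<jc>'.
Since nothing is captured, `findall` lists the 2 matched substrings directly.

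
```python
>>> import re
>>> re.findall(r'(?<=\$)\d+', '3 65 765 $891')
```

['891']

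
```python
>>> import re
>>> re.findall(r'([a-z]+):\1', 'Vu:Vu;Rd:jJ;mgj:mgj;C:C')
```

['mgj']

`\1` has to match the exact text group 1 already captured.
`findall` collects group 1 from the one match (1 total).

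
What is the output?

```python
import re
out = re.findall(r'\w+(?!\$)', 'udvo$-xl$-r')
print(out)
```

['udv', 'x', 'r']

The negative lookahead/lookbehind blocks any match where the forbidden context is present.
Scanning left to right: at [0:3] → 'udv'; at [6:7] → 'x'; at [10:11] → 'r'.
Since nothing is captured, `findall` lists the 3 matched substrings directly.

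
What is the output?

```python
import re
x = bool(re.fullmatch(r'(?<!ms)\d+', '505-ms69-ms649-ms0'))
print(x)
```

For `fullmatch`, every character of the input must be accounted for by the pattern.
Here the pattern can't cover the whole string, so the call returns None, and `bool(None)` is False.

False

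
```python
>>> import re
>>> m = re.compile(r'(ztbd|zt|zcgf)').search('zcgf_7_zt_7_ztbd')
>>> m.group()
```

`re.search` tries every starting position until one works.
The match spans [0:4] → 'zcgf'.
Captured: group 1 = 'zcgf'.

'zcgf'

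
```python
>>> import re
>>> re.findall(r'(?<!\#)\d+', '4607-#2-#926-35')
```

['4607', '26', '35']

The negative lookahead/lookbehind blocks any match where the forbidden context is present.
Walking the string: at [0:4] → '4607'; at [10:12] → '26'; at [13:15] → '35'.
With no groups in the pattern, `findall` gives back each whole match — 3 here.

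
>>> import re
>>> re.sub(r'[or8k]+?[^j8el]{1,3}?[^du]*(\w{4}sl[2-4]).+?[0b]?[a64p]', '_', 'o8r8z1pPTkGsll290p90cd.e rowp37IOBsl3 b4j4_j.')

'o8r8z1pPTkGsll290p90cd.e _j4_j.'

`sub` substitutes '_' at each match site.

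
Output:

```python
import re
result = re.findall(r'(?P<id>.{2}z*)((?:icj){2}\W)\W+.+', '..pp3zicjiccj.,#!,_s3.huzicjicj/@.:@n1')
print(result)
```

[('huz', 'icjicj/')]

Pattern: exactly 2 of any character, then zero or more of a literal 'z' (captured as 'id'); then the literal 'icj' repeated 2 times, then a non-word character (captured); then one or more of a non-word character; then one or more of any character.
Scanning left to right: at [22:38] match 'huzicjicj/@.:@n1', groups = ('huz', 'icjicj/').
Multiple groups make `findall` return tuples — one 2-tuple for the one match.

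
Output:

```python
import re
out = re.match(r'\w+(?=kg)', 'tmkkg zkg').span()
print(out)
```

With `match`, the pattern is implicitly anchored at the beginning.
The match spans [0:3] → 'tmk'.

(0, 3)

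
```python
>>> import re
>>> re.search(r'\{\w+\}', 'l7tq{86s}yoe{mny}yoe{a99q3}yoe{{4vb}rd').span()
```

`re.search` tries every starting position until one works.
The match spans [4:9] → '{86s}'.

(4, 9)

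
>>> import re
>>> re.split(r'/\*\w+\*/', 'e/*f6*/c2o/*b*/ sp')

['e', 'c2o', ' sp']

Matches to split on: at [1:7] → '/*f6*/'; at [10:15] → '/*b*/'.
`split` removes every match and returns the 3 fragments in between.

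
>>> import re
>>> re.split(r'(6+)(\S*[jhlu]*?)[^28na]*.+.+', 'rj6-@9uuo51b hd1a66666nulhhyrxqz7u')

The pattern matches one or more of a literal '6' (captured); then zero or more of a non-whitespace character, then zero or more of one of [jhlu] (lazy) (captured); then zero or more of any character except [28na], then one or more of any character; then one or more of any character.
Matches to split on: at [2:34] → '6-@9uuo51b hd1a66666nulhhyrxqz7u'.
Because the pattern has a capturing group, `split` also inserts each captured text between the pieces.

['rj', '6', '-@9uuo51b', '']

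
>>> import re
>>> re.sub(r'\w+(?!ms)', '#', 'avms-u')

'#-#'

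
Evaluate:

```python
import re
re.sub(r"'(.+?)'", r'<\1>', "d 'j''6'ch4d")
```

With the lazy modifier that quantifier settles for the fewest repetitions that let the rest of the pattern succeed (the atoms after it are unaffected and can still be greedy).
Matches: at [2:5] → "'j'"; at [5:8] → "'6'".
Each match is replaced using the text its own group 1 captured.

'd <j><6>ch4d'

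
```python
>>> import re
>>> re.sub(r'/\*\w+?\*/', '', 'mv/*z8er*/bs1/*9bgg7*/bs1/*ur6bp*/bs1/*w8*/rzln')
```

'mvbs1bs1bs1rzln'

Every occurrence is swapped for ''.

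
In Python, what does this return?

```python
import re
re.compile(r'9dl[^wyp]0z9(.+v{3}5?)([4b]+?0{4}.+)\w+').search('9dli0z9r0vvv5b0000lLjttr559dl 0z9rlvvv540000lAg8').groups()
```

The match spans [0:48] → '9dli0z9r0vvv5b0000lLjttr559dl 0z9rlvvv540000lAg8'.
Captured: group 1 = 'r0vvv5b0000lLjttr559dl 0z9rlvvv5', group 2 = '40000lAg'.

('r0vvv5b0000lLjttr559dl 0z9rlvvv5', '40000lAg')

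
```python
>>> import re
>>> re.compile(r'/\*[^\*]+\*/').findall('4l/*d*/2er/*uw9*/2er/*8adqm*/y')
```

['/*d*/', '/*uw9*/', '/*8adqm*/']

Scanning left to right: at [2:7] → '/*d*/'; at [10:17] → '/*uw9*/'; at [20:29] → '/*8adqm*/'.
`findall` yields the raw match text (3 of them) because the pattern has no groups.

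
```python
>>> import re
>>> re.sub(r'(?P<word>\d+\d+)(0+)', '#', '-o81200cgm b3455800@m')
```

Pattern: one or more of a digit, then one or more of a digit (captured as 'word'); then one or more of a literal '0' (captured).
Matches: at [2:7] → '81200'; at [12:19] → '3455800'.
`sub` substitutes '#' at each match site.

'-o#cgm b#@m'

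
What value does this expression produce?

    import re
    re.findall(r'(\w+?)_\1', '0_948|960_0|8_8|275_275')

['0', '8', '275']

A backreference is literal: `\1` must see the identical characters the first group matched.
Scanning left to right: at [8:11] match '0_0', group 1 = '0'; at [12:15] match '8_8', group 1 = '8'; at [16:23] match '275_275', group 1 = '275'.
One capturing group, so `findall` returns just the captured substring from each match — 3 in all.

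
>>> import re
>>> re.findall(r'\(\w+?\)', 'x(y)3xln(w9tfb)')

With no groups in the pattern, `findall` gives back each whole match — 2 here.

['(y)', '(w9tfb)']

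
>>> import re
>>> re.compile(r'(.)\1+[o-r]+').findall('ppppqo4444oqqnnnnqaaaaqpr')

`\1` is not a pattern — it's the concrete string captured by group 1, re-applied verbatim.
Matches: at [0:6] match 'ppppqo', group 1 = 'p'; at [6:13] match '4444oqq', group 1 = '4'; at [13:18] match 'nnnnq', group 1 = 'n'; at [18:25] match 'aaaaqpr', group 1 = 'a'.
One capturing group, so `findall` returns just the captured substring from each match — 4 in all.

['p', '4', 'n', 'a']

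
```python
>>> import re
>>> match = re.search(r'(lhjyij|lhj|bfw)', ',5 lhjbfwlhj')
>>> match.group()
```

The match spans [3:6] → 'lhj'.

'lhj'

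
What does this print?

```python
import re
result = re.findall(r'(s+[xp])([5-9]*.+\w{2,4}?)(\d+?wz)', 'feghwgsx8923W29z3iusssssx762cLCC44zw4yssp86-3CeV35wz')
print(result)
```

Pattern: one or more of the literal 's', then one of [xp] (captured); then zero or more of a character in [5-9], then one or more of any character, then 2 to 4 of a word character (lazy) (captured); then one or more of a digit (lazy), then the literal 'wz' (captured).
Matches: at [6:52] match 'sx8923W29z3iusssssx762cLCC44zw4yssp86-3CeV35wz', groups = ('sx', '8923W29z3iusssssx762cLCC44zw4yssp86-3CeV3', '5wz').
With 3 capturing groups, `findall` returns a 3-tuple per match.

[('sx', '8923W29z3iusssssx762cLCC44zw4yssp86-3CeV3', '5wz')]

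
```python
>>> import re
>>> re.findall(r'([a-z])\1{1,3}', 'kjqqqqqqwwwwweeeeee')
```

A backreference is literal: `\1` must see the identical characters the first group matched.
With a single group, `findall` returns only what that group captured — 5 items.

['q', 'q', 'w', 'e', 'e']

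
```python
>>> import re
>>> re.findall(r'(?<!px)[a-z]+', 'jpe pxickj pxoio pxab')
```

['jpe', 'pxickj', 'pxoio', 'pxab']

Because the assertion is negative and zero-width, positions next to the forbidden text are skipped.
Matches: at [0:3] → 'jpe'; at [4:10] → 'pxickj'; at [11:16] → 'pxoio'; at [17:21] → 'pxab'.
Since nothing is captured, `findall` lists the 4 matched substrings directly.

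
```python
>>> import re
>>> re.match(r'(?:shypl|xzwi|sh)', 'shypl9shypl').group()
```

Alternation isn't longest-match — the leftmost alternative that fits at this position is chosen.
`re.match` only tries the pattern at the start of the string.
The match spans [0:5] → 'shypl'.

'shypl'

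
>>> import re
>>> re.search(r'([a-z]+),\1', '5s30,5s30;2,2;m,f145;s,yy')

None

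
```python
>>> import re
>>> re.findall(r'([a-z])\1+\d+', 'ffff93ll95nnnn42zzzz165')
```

`\1` is not a pattern — it's the concrete string captured by group 1, re-applied verbatim.
`findall` collects group 1 from each match (4 total).

['f', 'l', 'n', 'z']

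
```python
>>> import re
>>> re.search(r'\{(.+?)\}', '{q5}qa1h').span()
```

(0, 4)

The match spans [0:4] → '{q5}'.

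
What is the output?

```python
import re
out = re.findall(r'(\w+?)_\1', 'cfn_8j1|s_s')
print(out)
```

The backreference `\1` re-matches whatever the first group consumed, character for character.
With a single group, `findall` returns only what that group captured — 1 item.

['s']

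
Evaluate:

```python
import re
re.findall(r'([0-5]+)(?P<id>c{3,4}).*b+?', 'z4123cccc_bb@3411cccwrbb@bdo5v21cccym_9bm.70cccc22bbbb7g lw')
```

[('4123', 'cccc')]

Multiple groups make `findall` return tuples — one 2-tuple for the one match.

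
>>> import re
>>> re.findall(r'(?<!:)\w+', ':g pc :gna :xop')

['pc', 'na', 'op']

The negative lookaround is zero-width — it rules out positions where the adjacent text would match, without consuming anything.
Walking the string: at [3:5] → 'pc'; at [8:10] → 'na'; at [13:15] → 'op'.
No capturing groups, so `findall` returns the 3 full match strings.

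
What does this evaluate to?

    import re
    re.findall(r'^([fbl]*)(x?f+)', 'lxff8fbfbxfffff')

[('l', 'xff')]

This matches anchored at the start of the string; then zero or more of one of [fbl] (captured); then optionally a literal 'x', then one or more of the literal 'f' (captured).
Walking the string: at [0:4] match 'lxff', groups = ('l', 'xff').
2 groups means the one result is a tuple of 2 captured strings — 1 here.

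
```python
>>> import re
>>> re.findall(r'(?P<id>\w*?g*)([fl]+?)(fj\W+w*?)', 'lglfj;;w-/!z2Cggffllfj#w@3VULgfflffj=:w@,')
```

This matches zero or more of a word character (lazy), then zero or more of the literal 'g' (captured as 'id'); then one or more of one of [fl] (lazy) (captured); then the literal 'fj', then one or more of a non-word character, then zero or more of the literal 'w' (lazy) (captured).
The `?` after the quantifier makes it lazy — it takes as little as possible before letting the rest of the pattern try.
Walking the string: at [0:7] match 'lglfj;;', groups = ('lg', 'l', 'fj;;'); at [11:23] match 'z2Cggffllfj#', groups = ('z2Cgg', 'ffll', 'fj#'); at [25:38] match '3VULgfflffj=:', groups = ('3VULg', 'fflf', 'fj=:').
Multiple groups make `findall` return tuples — one 3-tuple for each match.

[('lg', 'l', 'fj;;'), ('z2Cgg', 'ffll', 'fj#'), ('3VULg', 'fflf', 'fj=:')]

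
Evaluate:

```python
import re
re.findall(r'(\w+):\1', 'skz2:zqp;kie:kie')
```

The backreference `\1` re-matches whatever the first group consumed, character for character.
Scanning left to right: at [9:16] match 'kie:kie', group 1 = 'kie'.
One capturing group, so `findall` returns just the captured substring from the one match — 1 in all.

['kie']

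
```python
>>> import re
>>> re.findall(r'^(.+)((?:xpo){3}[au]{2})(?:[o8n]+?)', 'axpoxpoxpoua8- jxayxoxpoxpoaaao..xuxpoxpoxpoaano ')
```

With 2 capturing groups, `findall` returns a 2-tuple per match.

[('axpoxpoxpoua8- jxayxoxpoxpoaaao..xu', 'xpoxpoxpoaa')]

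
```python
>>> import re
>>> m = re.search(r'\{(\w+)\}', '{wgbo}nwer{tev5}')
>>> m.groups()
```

`re.search` tries every starting position until one works.
The match spans [0:6] → '{wgbo}'.
Captured: group 1 = 'wgbo'.

('wgbo',)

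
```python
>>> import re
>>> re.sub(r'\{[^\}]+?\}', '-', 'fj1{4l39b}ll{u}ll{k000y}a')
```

Matches: at [3:10] → '{4l39b}'; at [12:15] → '{u}'; at [17:24] → '{k000y}'.
Each match is replaced by '-'.

'fj1-ll-ll-a'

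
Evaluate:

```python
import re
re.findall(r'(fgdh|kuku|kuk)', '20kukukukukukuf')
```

['kuku', 'kuku', 'kuku']

Alternation tries branches left to right and keeps the first one that lets the overall match succeed at that position.
Scanning left to right: at [2:6] match 'kuku', group 1 = 'kuku'; at [6:10] match 'kuku', group 1 = 'kuku'; at [10:14] match 'kuku', group 1 = 'kuku'.
`findall` collects group 1 from each match (3 total).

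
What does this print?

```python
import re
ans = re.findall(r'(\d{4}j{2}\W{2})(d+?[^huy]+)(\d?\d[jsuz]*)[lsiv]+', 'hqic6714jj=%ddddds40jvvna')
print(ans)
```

`findall` packs the 3 group values into a tuple for every match.

[('6714jj=%', 'ddddds4', '0j')]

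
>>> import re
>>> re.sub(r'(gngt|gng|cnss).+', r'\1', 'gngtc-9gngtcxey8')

Alternation isn't longest-match — the leftmost alternative that fits at this position is chosen.
The replacement refers to a captured group, so each match is rewritten using its own captured text.

'gngt'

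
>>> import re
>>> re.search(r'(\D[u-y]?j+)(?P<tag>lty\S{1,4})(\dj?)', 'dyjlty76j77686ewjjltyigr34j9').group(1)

This matches a non-digit, then optionally a character in [u-y], then one or more of a literal 'j' (captured); then the literal 'lty', then 1 to 4 of a non-whitespace character (captured as 'tag'); then a digit, then optionally a literal 'j' (captured).
Unlike `match`, `search` isn't anchored — it looks for the pattern anywhere in the string.
The match spans [0:11] → 'dyjlty76j77'.
Captured: group 1 = 'dyj', group 2 = 'lty76j7', group 3 = '7'.

'dyj'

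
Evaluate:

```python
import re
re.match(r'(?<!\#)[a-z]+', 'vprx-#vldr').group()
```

The negative lookahead/lookbehind blocks any match where the forbidden context is present.
`match` is anchored at position 0; if the pattern doesn't fit there, it returns None.
The match spans [0:4] → 'vprx'.

'vprx'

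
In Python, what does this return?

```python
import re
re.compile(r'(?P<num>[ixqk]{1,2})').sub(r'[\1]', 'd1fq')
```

'd1f[q]'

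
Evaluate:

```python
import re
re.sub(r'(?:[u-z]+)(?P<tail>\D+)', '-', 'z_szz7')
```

This matches one or more of a character in [u-z] (non-capturing group); then one or more of a non-digit (captured as 'tail').
Every occurrence is swapped for '-'.

'-7'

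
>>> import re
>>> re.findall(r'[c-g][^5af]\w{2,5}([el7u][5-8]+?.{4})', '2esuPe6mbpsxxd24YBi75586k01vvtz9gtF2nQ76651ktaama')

A `+?`/`*?`/`{m,n}?` starts at its minimum and grows only as far as needed for what follows to match.
Because there's exactly one group, `findall` drops the full match and keeps group 1 from each hit.

['e6mbps', '75586k', '76651k']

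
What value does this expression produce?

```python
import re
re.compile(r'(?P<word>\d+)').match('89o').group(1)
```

'89'

Pattern: one or more of a digit (captured as 'word').
`match` is anchored at position 0; if the pattern doesn't fit there, it returns None.
The match spans [0:2] → '89'.
Captured: group 1 = '89'.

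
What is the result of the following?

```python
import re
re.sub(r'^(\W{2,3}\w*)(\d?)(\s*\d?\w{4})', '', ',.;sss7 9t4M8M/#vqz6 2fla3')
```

'M/#vqz6 2fla3'

Pattern: anchored at the start of the string; then 2 to 3 of a non-word character, then zero or more of a word character (captured); then optionally a digit (captured); then zero or more of whitespace, then optionally a digit, then exactly 4 of a word character (captured).
Matches: at [0:13] → ',.;sss7 9t4M8'.
`sub` substitutes '' at each match site.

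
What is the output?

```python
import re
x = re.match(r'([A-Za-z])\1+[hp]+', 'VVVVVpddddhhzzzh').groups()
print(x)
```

('V',)

A backreference is literal: `\1` must see the identical characters the first group matched.
`re.match` only tries the pattern at the start of the string.
The match spans [0:6] → 'VVVVVp'.
Captured: group 1 = 'V'.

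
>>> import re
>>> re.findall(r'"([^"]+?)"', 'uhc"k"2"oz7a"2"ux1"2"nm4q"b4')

['k', 'oz7a', 'ux1', 'nm4q']

Because there's exactly one group, `findall` drops the full match and keeps group 1 from each hit.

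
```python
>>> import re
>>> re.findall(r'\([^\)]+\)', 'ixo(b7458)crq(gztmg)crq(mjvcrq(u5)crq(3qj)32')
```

Since nothing is captured, `findall` lists the 4 matched substrings directly.

['(b7458)', '(gztmg)', '(mjvcrq(u5)', '(3qj)']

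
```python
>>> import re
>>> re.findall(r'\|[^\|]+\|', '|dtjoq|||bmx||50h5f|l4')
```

['|dtjoq|', '|bmx|', '|50h5f|']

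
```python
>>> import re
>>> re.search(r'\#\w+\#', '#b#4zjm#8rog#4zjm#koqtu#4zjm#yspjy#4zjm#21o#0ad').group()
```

`re.search` scans for the first position where the pattern succeeds.
The match spans [0:3] → '#b#'.

'#b#'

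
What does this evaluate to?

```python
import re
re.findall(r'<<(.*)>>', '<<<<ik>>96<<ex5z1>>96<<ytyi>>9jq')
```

Matches: at [0:29] match '<<<<ik>>96<<ex5z1>>96<<ytyi>>', group 1 = '<<ik>>96<<ex5z1>>96<<ytyi'.
`findall` collects group 1 from the one match (1 total).

['<<ik>>96<<ex5z1>>96<<ytyi']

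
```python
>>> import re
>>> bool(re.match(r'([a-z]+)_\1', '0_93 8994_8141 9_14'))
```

False

`match` is anchored at position 0; if the pattern doesn't fit there, it returns None.
Here position 0 doesn't satisfy it, so the call returns None, and `bool(None)` is False.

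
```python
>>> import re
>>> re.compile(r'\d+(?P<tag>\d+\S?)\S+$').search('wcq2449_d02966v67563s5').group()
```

'2449_d02966v67563s5'

Pattern: one or more of a digit; then one or more of a digit, then optionally a non-whitespace character (captured as 'tag'); then one or more of a non-whitespace character; then anchored at the end.
`re.search` tries every starting position until one works.
The match spans [3:22] → '2449_d02966v67563s5'.
Captured: group 1 = '9_'.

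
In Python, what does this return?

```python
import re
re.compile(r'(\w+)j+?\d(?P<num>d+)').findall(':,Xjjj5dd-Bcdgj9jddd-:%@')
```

[('Xjj', 'dd')]

Multiple groups make `findall` return tuples — one 2-tuple for the one match.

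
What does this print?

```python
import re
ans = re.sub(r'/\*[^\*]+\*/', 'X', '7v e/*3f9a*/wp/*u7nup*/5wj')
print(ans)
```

7v eXwpX5wj

Matches: at [4:12] → '/*3f9a*/'; at [14:23] → '/*u7nup*/'.
Every occurrence is swapped for 'X'.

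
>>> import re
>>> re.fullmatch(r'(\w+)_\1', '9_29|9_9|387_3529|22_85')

None

`\1` has to match the exact text group 1 already captured.
For `fullmatch`, every character of the input must be accounted for by the pattern.
Here there's no way to consume every character, so the call returns None.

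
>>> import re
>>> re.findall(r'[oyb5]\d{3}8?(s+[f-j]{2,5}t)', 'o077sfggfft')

['sfggfft']

The pattern matches one of [oyb5], then exactly 3 of a digit, then optionally a literal '8'; then one or more of the literal 's', then 2 to 5 of a character in [f-j], then the literal 't' (captured).
Matches: at [0:11] match 'o077sfggfft', group 1 = 'sfggfft'.
Because there's exactly one group, `findall` drops the full match and keeps group 1 from the one hit.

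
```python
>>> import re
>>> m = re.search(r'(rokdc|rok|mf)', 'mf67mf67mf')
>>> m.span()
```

(0, 2)

The match spans [0:2] → 'mf'.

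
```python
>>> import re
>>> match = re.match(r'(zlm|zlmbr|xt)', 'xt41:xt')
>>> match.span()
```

(0, 2)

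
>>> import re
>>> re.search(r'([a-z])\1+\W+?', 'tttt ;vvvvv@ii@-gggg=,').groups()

The match spans [0:5] → 'tttt '.
Captured: group 1 = 't'.

('t',)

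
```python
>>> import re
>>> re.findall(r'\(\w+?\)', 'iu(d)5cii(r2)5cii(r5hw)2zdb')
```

Walking the string: at [2:5] → '(d)'; at [9:13] → '(r2)'; at [17:23] → '(r5hw)'.
No capturing groups, so `findall` returns the 3 full match strings.

['(d)', '(r2)', '(r5hw)']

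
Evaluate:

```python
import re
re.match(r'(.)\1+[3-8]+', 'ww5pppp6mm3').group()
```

'ww5'

After group 1 captures some text, `\1` only succeeds where that same text appears again.
`match` is anchored at position 0; if the pattern doesn't fit there, it returns None.
The match spans [0:3] → 'ww5'.
Captured: group 1 = 'w'.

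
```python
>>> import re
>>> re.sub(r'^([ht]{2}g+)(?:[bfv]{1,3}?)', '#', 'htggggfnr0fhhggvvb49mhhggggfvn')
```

This matches anchored at the start of the string; then exactly 2 of one of [ht], then one or more of the literal 'g' (captured); then 1 to 3 of one of [bfv] (lazy) (non-capturing group).
Matches: at [0:7] → 'htggggf'.
`sub` substitutes '#' at each match site.

'#nr0fhhggvvb49mhhggggfvn'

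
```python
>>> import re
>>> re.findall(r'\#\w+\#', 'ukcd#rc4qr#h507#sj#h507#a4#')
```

['#rc4qr#', '#sj#', '#a4#']

With no groups in the pattern, `findall` gives back each whole match — 3 here.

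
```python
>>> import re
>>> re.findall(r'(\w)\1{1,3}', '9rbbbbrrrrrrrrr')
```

['b', 'r', 'r']

The backreference `\1` re-matches whatever the first group consumed, character for character.
Matches: at [2:6] match 'bbbb', group 1 = 'b'; at [6:10] match 'rrrr', group 1 = 'r'; at [10:14] match 'rrrr', group 1 = 'r'.
Because there's exactly one group, `findall` drops the full match and keeps group 1 from each hit.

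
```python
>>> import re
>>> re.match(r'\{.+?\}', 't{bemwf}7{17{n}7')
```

None

`match` is anchored at position 0; if the pattern doesn't fit there, it returns None.
Here the pattern fails at index 0, so the call returns None.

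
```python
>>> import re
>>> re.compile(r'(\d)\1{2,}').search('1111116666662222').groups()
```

('1',)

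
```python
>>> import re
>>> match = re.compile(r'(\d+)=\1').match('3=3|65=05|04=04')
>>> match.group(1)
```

'3'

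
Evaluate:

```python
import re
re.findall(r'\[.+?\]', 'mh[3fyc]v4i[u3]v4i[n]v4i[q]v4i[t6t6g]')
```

A `+?`/`*?`/`{m,n}?` starts at its minimum and grows only as far as needed for what follows to match.
Scanning left to right: at [2:8] → '[3fyc]'; at [11:15] → '[u3]'; at [18:21] → '[n]'; at [24:27] → '[q]'; at [30:37] → '[t6t6g]'.
No capturing groups, so `findall` returns the 5 full match strings.

['[3fyc]', '[u3]', '[n]', '[q]', '[t6t6g]']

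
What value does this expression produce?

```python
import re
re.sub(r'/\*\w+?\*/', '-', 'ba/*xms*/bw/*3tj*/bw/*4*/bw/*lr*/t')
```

Each match is replaced by '-'.

'ba-bw-bw-bw-t'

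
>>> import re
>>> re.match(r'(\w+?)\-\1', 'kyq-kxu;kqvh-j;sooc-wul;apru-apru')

None

A backreference is literal: `\1` must see the identical characters the first group matched.
`re.match` only tries the pattern at the start of the string.
Here the pattern fails at index 0, so the call returns None.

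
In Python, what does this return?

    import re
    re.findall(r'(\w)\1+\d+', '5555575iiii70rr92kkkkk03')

`\1` has to match the exact text group 1 already captured.
One capturing group, so `findall` returns just the captured substring from each match — 4 in all.

['5', 'i', 'r', 'k']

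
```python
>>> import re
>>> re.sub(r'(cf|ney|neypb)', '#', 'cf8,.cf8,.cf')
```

'#8,.#8,.#'

Each match is replaced by '#'.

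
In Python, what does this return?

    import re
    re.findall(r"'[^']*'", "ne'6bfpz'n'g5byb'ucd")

["'6bfpz'", "'g5byb'"]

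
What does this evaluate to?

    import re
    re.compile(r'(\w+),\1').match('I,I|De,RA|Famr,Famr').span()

(0, 3)

`match` is anchored at position 0; if the pattern doesn't fit there, it returns None.
The match spans [0:3] → 'I,I'.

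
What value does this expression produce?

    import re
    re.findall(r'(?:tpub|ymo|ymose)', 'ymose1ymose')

Alternation isn't longest-match — the leftmost alternative that fits at this position is chosen.
With no groups in the pattern, `findall` gives back each whole match — 2 here.

['ymo', 'ymo']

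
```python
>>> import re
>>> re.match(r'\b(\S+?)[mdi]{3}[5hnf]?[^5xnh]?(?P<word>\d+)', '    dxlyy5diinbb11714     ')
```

Pattern: a word boundary (`\b`, zero-width); then one or more of a non-whitespace character (lazy) (captured); then exactly 3 of one of [mdi], then optionally one of [5hnf], then optionally any character except [5xnh]; then one or more of a digit (captured as 'word').
`re.match` only tries the pattern at the start of the string.
Here the pattern fails at index 0, so the call returns None.

None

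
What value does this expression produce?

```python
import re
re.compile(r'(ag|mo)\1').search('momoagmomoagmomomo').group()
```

The backreference `\1` re-matches whatever the first group consumed, character for character.
Unlike `match`, `search` isn't anchored — it looks for the pattern anywhere in the string.
The match spans [0:4] → 'momo'.
Captured: group 1 = 'mo'.

'momo'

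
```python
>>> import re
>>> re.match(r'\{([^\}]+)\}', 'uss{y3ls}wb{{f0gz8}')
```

`re.match` won't scan ahead — the pattern has to work from the very first character.
Here position 0 doesn't satisfy it, so the call returns None.

None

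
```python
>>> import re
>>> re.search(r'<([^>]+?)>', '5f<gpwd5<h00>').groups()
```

('gpwd5<h00',)

`re.search` tries every starting position until one works.
The match spans [2:13] → '<gpwd5<h00>'.
Captured: group 1 = 'gpwd5<h00'.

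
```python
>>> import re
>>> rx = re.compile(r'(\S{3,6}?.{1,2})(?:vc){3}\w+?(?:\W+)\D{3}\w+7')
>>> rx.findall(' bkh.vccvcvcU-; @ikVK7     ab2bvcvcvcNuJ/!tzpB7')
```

['ab2b']

This matches 3 to 6 of a non-whitespace character (lazy), then 1 to 2 of any character (captured); then the literal 'vc' repeated 3 times, then one or more of a word character (lazy); then one or more of a non-word character (non-capturing group); then exactly 3 of a non-digit, then one or more of a word character, then a literal '7'.
Matches: at [27:47] match 'ab2bvcvcvcNuJ/!tzpB7', group 1 = 'ab2b'.
One capturing group, so `findall` returns just the captured substring from the one match — 1 in all.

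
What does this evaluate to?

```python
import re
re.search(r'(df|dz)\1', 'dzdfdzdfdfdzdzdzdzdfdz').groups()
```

('df',)

The match spans [6:10] → 'dfdf'.
Captured: group 1 = 'df'.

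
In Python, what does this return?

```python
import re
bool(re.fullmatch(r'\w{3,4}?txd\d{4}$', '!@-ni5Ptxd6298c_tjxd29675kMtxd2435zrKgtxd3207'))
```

This matches 3 to 4 of a word character (lazy); then the literal 'txd', then exactly 4 of a digit; then anchored at the end.
`fullmatch` succeeds only if the pattern covers the string from start to end.
Here the string isn't matched end-to-end, so the call returns None, and `bool(None)` is False.

False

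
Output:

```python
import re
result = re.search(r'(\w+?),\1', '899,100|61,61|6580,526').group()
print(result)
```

A backreference is literal: `\1` must see the identical characters the first group matched.
`re.search` tries every starting position until one works.
The match spans [8:13] → '61,61'.
Captured: group 1 = '61'.

61,61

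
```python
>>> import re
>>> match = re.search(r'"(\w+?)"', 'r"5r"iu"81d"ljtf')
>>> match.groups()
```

('5r',)

The match spans [1:5] → '"5r"'.
Captured: group 1 = '5r'.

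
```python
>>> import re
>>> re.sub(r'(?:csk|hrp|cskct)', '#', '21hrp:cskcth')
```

'21#:#cth'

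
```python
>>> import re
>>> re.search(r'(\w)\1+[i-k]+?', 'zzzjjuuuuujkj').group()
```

'zzzj'

The backreference `\1` re-matches whatever the first group consumed, character for character.
`re.search` scans for the first position where the pattern succeeds.
The match spans [0:4] → 'zzzj'.
Captured: group 1 = 'z'.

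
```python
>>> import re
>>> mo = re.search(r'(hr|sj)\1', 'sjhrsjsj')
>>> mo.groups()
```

The match spans [4:8] → 'sjsj'.
Captured: group 1 = 'sj'.

('sj',)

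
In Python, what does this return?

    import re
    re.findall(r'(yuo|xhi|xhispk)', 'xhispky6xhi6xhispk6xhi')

`|` is ordered: at each position the engine commits to the first alternative that works.
Matches: at [0:3] match 'xhi', group 1 = 'xhi'; at [8:11] match 'xhi', group 1 = 'xhi'; at [12:15] match 'xhi', group 1 = 'xhi'; at [19:22] match 'xhi', group 1 = 'xhi'.
`findall` collects group 1 from each match (4 total).

['xhi', 'xhi', 'xhi', 'xhi']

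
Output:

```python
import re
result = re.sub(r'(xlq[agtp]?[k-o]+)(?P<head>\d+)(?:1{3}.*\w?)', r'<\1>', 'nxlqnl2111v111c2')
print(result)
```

n<xlqnl>

The replacement refers to a captured group, so each match is rewritten using its own captured text.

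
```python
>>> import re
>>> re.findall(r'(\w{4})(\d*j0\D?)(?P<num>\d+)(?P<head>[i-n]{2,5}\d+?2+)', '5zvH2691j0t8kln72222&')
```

[('5zvH', '2691j0t', '8', 'kln72222')]

This matches exactly 4 of a word character (captured); then zero or more of a digit, then the literal 'j0', then optionally a non-digit (captured); then one or more of a digit (captured as 'num'); then 2 to 5 of a character in [i-n], then one or more of a digit (lazy), then one or more of a literal '2' (captured as 'head').
Scanning left to right: at [0:20] match '5zvH2691j0t8kln72222', groups = ('5zvH', '2691j0t', '8', 'kln72222').
Multiple groups make `findall` return tuples — one 4-tuple for the one match.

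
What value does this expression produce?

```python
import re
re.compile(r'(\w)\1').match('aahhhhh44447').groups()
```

('a',)

`\1` is not a pattern — it's the concrete string captured by group 1, re-applied verbatim.
`re.match` only tries the pattern at the start of the string.
The match spans [0:2] → 'aa'.
Captured: group 1 = 'a'.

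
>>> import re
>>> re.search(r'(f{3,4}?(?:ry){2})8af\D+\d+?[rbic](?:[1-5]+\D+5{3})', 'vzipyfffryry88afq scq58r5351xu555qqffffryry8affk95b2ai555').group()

The pattern matches 3 to 4 of the literal 'f' (lazy), then the literal 'ry' repeated 2 times (captured); then the literal '8af', then one or more of a non-digit; then one or more of a digit (lazy), then one of [rbic]; then one or more of a character in [1-5], then one or more of a non-digit, then exactly 3 of the literal '5' (non-capturing group).
`re.search` tries every starting position until one works.
The match spans [35:57] → 'ffffryry8affk95b2ai555'.
Captured: group 1 = 'ffffryry'.

'ffffryry8affk95b2ai555'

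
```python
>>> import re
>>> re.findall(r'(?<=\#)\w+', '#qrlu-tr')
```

Lookahead/lookbehind check context without consuming it, so the matched span excludes the asserted characters.
With no groups in the pattern, `findall` gives back each whole match — 1 here.

['qrlu']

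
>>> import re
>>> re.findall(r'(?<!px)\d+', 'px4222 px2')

['222']

Because the assertion is negative and zero-width, positions next to the forbidden text are skipped.
No capturing groups, so `findall` returns the 1 full match string.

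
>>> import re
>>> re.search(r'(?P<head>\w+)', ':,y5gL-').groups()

('y5gL',)

Pattern: one or more of a word character (captured as 'head').
`search` walks the string left to right and returns the first match it finds.
The match spans [2:6] → 'y5gL'.
Captured: group 1 = 'y5gL'.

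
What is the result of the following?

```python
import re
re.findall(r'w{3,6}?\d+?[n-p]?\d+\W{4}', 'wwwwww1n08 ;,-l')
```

The pattern matches 3 to 6 of the literal 'w' (lazy), then one or more of a digit (lazy), then optionally a character in [n-p]; then one or more of a digit, then exactly 4 of a non-word character.
Walking the string: at [0:14] → 'wwwwww1n08 ;,-'.
`findall` yields the raw match text (1 of them) because the pattern has no groups.

['wwwwww1n08 ;,-']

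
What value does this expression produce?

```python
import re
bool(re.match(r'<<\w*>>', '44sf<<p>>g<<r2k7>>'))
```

False

`re.match` won't scan ahead — the pattern has to work from the very first character.
Here position 0 doesn't satisfy it, so the call returns None, and `bool(None)` is False.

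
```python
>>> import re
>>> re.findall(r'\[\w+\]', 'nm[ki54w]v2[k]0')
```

Matches: at [2:9] → '[ki54w]'; at [11:14] → '[k]'.
No capturing groups, so `findall` returns the 2 full match strings.

['[ki54w]', '[k]']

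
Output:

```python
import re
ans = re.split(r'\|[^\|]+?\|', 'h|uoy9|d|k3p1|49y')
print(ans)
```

`split` removes every match and returns the 3 fragments in between.

['h', 'd', '49y']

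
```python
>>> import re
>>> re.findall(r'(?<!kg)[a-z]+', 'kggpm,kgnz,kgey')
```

['kggpm', 'kgnz', 'kgey']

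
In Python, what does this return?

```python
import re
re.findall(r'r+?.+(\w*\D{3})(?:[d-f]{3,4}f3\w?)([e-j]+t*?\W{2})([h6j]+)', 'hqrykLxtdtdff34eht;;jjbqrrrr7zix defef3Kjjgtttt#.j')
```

This matches one or more of a literal 'r' (lazy), then one or more of any character; then zero or more of a word character, then exactly 3 of a non-digit (captured); then 3 to 4 of a character in [d-f], then the literal 'f3', then optionally a word character (non-capturing group); then one or more of a character in [e-j], then zero or more of the literal 't' (lazy), then exactly 2 of a non-word character (captured); then one or more of one of [h6j] (captured).
Walking the string: at [2:50] match 'rykLxtdtdff34eht;;jjbqrrrr7zix defef3Kjjgtttt#.j', groups = ('x d', 'jjgtttt#.', 'j').
Multiple groups make `findall` return tuples — one 3-tuple for the one match.

[('x d', 'jjgtttt#.', 'j')]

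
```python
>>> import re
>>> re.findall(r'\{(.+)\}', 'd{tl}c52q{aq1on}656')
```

['tl}c52q{aq1on']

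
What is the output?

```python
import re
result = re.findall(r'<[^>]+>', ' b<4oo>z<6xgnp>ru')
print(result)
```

['<4oo>', '<6xgnp>']

Matches: at [2:7] → '<4oo>'; at [8:15] → '<6xgnp>'.
With no groups in the pattern, `findall` gives back each whole match — 2 here.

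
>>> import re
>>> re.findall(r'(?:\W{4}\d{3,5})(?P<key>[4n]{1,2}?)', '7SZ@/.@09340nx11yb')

['n']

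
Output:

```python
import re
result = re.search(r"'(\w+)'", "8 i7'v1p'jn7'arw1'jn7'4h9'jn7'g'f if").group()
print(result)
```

'v1p'

The match spans [4:9] → "'v1p'".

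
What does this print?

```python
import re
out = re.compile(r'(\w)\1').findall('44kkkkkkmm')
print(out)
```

`\1` has to match the exact text group 1 already captured.
With a single group, `findall` returns only what that group captured — 5 items.

['4', 'k', 'k', 'k', 'm']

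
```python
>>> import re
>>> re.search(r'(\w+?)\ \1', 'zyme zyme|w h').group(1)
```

'zyme'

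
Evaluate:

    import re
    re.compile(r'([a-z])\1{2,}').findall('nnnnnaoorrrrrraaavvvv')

['n', 'r', 'a', 'v']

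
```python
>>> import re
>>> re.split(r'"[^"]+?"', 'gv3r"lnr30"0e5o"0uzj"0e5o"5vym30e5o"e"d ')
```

Matches to split on: at [4:11] → '"lnr30"'; at [15:21] → '"0uzj"'; at [25:36] → '"5vym30e5o"'.
The string is cut at each match, leaving 4 pieces.

['gv3r', '0e5o', '0e5o', 'e"d ']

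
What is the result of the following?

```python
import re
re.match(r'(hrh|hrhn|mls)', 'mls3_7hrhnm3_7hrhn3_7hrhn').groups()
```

('mls',)

The match spans [0:3] → 'mls'.
Captured: group 1 = 'mls'.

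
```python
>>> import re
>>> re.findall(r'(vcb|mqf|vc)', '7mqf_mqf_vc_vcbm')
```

['mqf', 'mqf', 'vc', 'vcb']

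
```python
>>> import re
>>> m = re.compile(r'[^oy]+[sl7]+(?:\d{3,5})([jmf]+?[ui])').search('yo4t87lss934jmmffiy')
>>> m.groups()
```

('jmmffi',)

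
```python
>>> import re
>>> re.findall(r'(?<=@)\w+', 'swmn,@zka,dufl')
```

['zka']

The positive lookaround only admits positions where the adjacent text matches; those characters stay outside the span.
Scanning left to right: at [6:9] → 'zka'.
With no groups in the pattern, `findall` gives back each whole match — 1 here.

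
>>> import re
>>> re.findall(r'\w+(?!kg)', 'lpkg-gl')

['lpkg', 'gl']

`(?!…)`/`(?<!…)` only lets a position through if the neighbouring text does NOT match; no characters are consumed.
Scanning left to right: at [0:4] → 'lpkg'; at [5:7] → 'gl'.
With no groups in the pattern, `findall` gives back each whole match — 2 here.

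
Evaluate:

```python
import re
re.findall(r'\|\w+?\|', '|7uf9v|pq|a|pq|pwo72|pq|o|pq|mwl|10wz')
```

['|7uf9v|', '|a|', '|pwo72|', '|o|', '|mwl|']

Matches: at [0:7] → '|7uf9v|'; at [9:12] → '|a|'; at [14:21] → '|pwo72|'; at [23:26] → '|o|'; at [28:33] → '|mwl|'.
With no groups in the pattern, `findall` gives back each whole match — 5 here.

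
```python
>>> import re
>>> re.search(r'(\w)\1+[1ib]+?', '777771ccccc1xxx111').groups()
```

('7',)

A backreference is literal: `\1` must see the identical characters the first group matched.
`re.search` scans for the first position where the pattern succeeds.
The match spans [0:6] → '777771'.
Captured: group 1 = '7'.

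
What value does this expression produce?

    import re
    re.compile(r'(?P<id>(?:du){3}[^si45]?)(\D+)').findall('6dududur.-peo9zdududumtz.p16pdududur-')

This matches the literal 'du' repeated 3 times, then optionally any character except [si45] (captured as 'id'); then one or more of a non-digit (captured).
Scanning left to right: at [1:13] match 'dududur.-peo', groups = ('dududur', '.-peo'); at [15:26] match 'dududumtz.p', groups = ('dududum', 'tz.p'); at [29:37] match 'dududur-', groups = ('dududur', '-').
With 2 capturing groups, `findall` returns a 2-tuple per match.

[('dududur', '.-peo'), ('dududum', 'tz.p'), ('dududur', '-')]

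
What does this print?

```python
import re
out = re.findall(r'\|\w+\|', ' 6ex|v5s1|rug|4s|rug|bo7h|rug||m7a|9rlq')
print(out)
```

Walking the string: at [4:10] → '|v5s1|'; at [13:17] → '|4s|'; at [20:26] → '|bo7h|'; at [30:35] → '|m7a|'.
With no groups in the pattern, `findall` gives back each whole match — 4 here.

['|v5s1|', '|4s|', '|bo7h|', '|m7a|']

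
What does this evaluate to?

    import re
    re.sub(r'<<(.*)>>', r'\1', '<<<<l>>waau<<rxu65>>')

'<<l>>waau<<rxu65'

Each match is replaced using the text its own group 1 captured.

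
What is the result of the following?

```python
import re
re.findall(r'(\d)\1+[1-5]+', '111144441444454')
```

A backreference is literal: `\1` must see the identical characters the first group matched.
One capturing group, so `findall` returns just the captured substring from the one match — 1 in all.

['1']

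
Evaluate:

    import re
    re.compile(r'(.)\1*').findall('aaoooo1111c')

['a', 'o', '1', 'c']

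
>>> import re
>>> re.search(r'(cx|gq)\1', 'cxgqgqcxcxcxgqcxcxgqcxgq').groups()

('gq',)

`\1` has to match the exact text group 1 already captured.
`search` walks the string left to right and returns the first match it finds.
The match spans [2:6] → 'gqgq'.
Captured: group 1 = 'gq'.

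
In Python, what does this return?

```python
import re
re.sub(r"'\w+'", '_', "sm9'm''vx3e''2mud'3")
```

Matches: at [3:6] → "'m'"; at [6:12] → "'vx3e'"; at [12:18] → "'2mud'".
Each match is replaced by '_'.

'sm9___3'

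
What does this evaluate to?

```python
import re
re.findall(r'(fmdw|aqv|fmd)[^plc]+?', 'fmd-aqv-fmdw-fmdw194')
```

['fmd', 'aqv', 'fmdw', 'fmdw']

`|` is ordered: at each position the engine commits to the first alternative that works.
One capturing group, so `findall` returns just the captured substring from each match — 4 in all.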